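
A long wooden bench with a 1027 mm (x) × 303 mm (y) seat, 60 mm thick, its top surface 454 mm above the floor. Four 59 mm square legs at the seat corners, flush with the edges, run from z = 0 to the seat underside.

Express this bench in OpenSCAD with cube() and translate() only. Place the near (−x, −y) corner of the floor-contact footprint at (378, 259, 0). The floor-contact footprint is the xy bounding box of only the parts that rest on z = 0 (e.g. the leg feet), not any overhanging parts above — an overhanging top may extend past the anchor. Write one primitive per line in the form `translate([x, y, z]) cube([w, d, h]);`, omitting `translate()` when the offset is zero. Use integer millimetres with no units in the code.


translate([378, 259, 394]) cube([1027, 303, 60]);
translate([378, 259, 0]) cube([59, 59, 394]);
translate([378, 503, 0]) cube([59, 59, 394]);
translate([1346, 259, 0]) cube([59, 59, 394]);
translate([1346, 503, 0]) cube([59, 59, 394]);


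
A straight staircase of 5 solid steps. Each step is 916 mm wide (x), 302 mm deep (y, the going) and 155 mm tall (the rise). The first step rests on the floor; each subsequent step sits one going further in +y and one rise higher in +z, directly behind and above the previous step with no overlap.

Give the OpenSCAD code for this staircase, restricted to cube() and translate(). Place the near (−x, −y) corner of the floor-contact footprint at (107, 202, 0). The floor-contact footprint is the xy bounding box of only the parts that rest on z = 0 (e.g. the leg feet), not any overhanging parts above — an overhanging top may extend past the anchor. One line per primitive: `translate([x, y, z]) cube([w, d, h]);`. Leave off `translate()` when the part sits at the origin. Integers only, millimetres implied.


translate([107, 202, 0]) cube([916, 302, 155]);
translate([107, 504, 155]) cube([916, 302, 155]);
translate([107, 806, 310]) cube([916, 302, 155]);
translate([107, 1108, 465]) cube([916, 302, 155]);
translate([107, 1410, 620]) cube([916, 302, 155]);


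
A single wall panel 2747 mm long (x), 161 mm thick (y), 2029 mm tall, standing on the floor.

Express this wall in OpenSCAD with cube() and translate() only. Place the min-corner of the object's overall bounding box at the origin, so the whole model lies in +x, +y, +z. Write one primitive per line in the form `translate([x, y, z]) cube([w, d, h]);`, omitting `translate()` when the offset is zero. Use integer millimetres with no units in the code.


cube([2747, 161, 2029]);


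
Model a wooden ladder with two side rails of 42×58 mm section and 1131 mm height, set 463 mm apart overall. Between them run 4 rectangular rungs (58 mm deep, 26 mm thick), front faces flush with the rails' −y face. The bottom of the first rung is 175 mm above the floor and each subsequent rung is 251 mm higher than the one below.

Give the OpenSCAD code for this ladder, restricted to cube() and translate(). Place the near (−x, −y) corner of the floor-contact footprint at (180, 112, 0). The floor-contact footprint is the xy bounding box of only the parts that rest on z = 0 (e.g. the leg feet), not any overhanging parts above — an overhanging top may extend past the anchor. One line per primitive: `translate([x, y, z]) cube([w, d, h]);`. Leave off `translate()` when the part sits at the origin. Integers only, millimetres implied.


// rung span = 463 - 2*42 = 379
// rung[k] z = 175 + k*251
translate([180, 112, 0]) cube([42, 58, 1131]);
translate([601, 112, 0]) cube([42, 58, 1131]);
translate([222, 112, 175]) cube([379, 58, 26]);
translate([222, 112, 426]) cube([379, 58, 26]);
translate([222, 112, 677]) cube([379, 58, 26]);
translate([222, 112, 928]) cube([379, 58, 26]);


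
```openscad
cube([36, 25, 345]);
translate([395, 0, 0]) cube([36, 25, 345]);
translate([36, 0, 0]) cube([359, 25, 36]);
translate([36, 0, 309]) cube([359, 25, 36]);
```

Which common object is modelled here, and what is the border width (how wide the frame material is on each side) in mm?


A picture frame. The border width is 36 mm.

Four thin pieces enclosing a rectangular opening — a picture frame. The two full-height stiles are 345 mm tall; the top rail sits at z = 309 and is 36 mm tall, so the border above the opening is 345 − 309 = 36 mm, matching the stile x-width.


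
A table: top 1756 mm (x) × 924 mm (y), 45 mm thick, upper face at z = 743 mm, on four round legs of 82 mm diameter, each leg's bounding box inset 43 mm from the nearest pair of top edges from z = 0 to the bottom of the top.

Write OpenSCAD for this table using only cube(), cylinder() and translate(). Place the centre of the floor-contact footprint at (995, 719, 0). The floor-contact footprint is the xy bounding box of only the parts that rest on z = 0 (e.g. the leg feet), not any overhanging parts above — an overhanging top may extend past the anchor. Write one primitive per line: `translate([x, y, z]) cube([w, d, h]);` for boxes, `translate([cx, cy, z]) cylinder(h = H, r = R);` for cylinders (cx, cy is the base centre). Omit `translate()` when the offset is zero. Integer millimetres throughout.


// leg_h = 743 - 45 = 698
translate([117, 257, 698]) cube([1756, 924, 45]);
translate([201, 341, 0]) cylinder(h = 698, r = 41);
translate([1789, 341, 0]) cylinder(h = 698, r = 41);
translate([201, 1097, 0]) cylinder(h = 698, r = 41);
translate([1789, 1097, 0]) cylinder(h = 698, r = 41);


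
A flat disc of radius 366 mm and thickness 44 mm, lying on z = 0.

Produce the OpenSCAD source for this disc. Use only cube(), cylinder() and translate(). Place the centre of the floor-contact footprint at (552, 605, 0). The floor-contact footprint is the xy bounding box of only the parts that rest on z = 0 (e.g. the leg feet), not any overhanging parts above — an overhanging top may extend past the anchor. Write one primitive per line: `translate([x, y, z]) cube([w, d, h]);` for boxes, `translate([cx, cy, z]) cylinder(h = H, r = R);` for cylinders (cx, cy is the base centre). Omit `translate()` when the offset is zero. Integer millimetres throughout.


translate([552, 605, 0]) cylinder(h = 44, r = 366);


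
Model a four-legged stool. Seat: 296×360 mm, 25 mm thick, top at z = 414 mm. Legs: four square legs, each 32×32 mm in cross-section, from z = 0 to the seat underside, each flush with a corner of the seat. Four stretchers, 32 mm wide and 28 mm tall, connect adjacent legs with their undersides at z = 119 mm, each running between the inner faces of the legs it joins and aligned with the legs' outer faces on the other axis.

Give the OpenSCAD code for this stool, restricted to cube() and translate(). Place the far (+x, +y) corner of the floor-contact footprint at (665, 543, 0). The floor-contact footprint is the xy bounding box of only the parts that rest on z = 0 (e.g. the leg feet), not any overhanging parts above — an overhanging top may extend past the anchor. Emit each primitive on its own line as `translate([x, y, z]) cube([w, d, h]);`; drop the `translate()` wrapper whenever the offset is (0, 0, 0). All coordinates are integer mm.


// leg_h = 414 - 25 = 389
// stretcher span = 296 - 2*32 = 232
translate([369, 183, 389]) cube([296, 360, 25]);
translate([369, 183, 0]) cube([32, 32, 389]);
translate([633, 183, 0]) cube([32, 32, 389]);
translate([369, 511, 0]) cube([32, 32, 389]);
translate([633, 511, 0]) cube([32, 32, 389]);
translate([401, 183, 119]) cube([232, 32, 28]);
translate([401, 511, 119]) cube([232, 32, 28]);
translate([369, 215, 119]) cube([32, 296, 28]);
translate([633, 215, 119]) cube([32, 296, 28]);


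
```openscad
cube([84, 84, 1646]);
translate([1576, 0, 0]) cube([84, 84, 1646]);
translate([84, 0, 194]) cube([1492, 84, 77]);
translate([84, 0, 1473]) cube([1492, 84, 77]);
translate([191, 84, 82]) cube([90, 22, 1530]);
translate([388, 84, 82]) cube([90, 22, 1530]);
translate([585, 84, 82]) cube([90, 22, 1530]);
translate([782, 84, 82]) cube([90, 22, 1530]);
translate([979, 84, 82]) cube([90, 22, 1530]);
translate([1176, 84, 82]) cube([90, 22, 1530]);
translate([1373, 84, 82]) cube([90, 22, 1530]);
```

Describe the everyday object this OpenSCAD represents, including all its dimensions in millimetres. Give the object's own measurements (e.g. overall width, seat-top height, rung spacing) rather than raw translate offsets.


A fence section. Two 84×84 mm posts, 1646 mm tall, stand on the floor with a clear span of 1492 mm between their inner faces. Two horizontal rails of 84×77 mm section span the gap between the posts with their undersides at z = 194 mm and z = 1473 mm, flush with the posts' −y face. 7 pickets, each 90 mm wide, 22 mm thick and 1530 mm tall, are fixed to the +y face of the rails with their bottoms at z = 82 mm, spaced across the span with a 107 mm gap after the −x post and between neighbouring pickets, with 113 mm left before the +x post.


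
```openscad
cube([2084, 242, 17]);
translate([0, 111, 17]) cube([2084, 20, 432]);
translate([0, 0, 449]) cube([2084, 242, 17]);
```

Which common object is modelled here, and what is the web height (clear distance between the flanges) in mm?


An I-beam. The web height is 432 mm.

Two wide flanges with a thin centred web — an I-beam. Overall 466 mm minus two 17 mm flanges gives a web of 466 − 2·17 = 432 mm.


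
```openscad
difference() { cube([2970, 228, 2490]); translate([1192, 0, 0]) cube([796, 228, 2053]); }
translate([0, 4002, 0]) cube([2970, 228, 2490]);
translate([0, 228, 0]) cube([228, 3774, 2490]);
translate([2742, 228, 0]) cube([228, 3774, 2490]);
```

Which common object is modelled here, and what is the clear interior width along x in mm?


A single room. The interior width is 2514 mm.

Four walls enclosing a rectangle with a door in the front wall — a room. Outside width 2970 minus two 228 mm walls gives 2514 mm.


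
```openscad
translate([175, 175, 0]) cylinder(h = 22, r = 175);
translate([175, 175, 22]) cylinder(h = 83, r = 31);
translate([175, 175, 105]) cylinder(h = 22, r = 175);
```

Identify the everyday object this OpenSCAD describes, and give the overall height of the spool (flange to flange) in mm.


A spool. The overall height is 127 mm.

Three coaxial cylinders, large–small–large — a spool. Two 22 mm flanges and a 83 mm core give 22 + 83 + 22 = 127 mm.


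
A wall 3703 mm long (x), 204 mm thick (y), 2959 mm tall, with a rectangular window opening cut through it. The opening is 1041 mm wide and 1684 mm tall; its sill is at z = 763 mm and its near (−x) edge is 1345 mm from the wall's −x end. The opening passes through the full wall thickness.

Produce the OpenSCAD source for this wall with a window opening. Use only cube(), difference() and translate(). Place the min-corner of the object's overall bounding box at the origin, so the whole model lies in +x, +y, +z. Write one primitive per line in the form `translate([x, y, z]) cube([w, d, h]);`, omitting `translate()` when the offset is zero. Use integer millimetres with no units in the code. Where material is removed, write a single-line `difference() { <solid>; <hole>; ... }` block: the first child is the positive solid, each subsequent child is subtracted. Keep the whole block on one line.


difference() { cube([3703, 204, 2959]); translate([1345, 0, 763]) cube([1041, 204, 1684]); }


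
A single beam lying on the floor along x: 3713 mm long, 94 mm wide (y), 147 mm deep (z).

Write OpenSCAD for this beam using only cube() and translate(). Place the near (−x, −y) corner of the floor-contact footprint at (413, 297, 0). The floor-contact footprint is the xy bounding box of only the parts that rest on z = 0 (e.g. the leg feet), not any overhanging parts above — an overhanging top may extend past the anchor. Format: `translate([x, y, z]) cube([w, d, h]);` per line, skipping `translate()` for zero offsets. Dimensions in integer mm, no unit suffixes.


translate([413, 297, 0]) cube([3713, 94, 147]);


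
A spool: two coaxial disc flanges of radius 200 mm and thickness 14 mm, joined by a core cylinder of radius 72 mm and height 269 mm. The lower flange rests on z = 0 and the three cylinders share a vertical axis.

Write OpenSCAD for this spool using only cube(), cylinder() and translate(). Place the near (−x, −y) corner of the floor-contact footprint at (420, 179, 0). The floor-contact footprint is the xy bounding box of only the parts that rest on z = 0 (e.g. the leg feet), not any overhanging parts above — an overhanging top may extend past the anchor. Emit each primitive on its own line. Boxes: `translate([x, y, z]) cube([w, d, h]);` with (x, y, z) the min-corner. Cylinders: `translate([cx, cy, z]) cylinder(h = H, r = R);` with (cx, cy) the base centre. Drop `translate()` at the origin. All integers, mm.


translate([620, 379, 0]) cylinder(h = 14, r = 200);
translate([620, 379, 14]) cylinder(h = 269, r = 72);
translate([620, 379, 283]) cylinder(h = 14, r = 200);


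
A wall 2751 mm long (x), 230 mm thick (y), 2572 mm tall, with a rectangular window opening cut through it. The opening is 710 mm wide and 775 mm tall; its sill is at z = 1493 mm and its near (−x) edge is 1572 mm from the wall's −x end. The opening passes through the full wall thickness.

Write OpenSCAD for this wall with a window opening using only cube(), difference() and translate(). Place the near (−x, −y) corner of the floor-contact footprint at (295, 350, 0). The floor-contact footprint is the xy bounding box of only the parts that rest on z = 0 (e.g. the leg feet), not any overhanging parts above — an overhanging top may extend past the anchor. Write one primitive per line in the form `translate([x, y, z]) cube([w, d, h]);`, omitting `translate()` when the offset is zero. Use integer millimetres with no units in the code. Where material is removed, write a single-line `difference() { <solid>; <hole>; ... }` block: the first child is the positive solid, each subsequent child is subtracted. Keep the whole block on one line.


difference() { translate([295, 350, 0]) cube([2751, 230, 2572]); translate([1867, 350, 1493]) cube([710, 230, 775]); }


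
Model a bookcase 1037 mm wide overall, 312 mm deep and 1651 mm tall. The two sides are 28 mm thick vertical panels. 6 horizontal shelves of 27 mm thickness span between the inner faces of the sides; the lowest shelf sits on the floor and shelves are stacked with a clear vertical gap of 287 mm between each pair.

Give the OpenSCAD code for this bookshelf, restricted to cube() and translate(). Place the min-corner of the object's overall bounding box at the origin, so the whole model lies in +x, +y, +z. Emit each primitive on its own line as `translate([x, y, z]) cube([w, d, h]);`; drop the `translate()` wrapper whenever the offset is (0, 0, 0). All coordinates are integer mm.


cube([28, 312, 1651]);
translate([1009, 0, 0]) cube([28, 312, 1651]);
translate([28, 0, 0]) cube([981, 312, 27]);
translate([28, 0, 314]) cube([981, 312, 27]);
translate([28, 0, 628]) cube([981, 312, 27]);
translate([28, 0, 942]) cube([981, 312, 27]);
translate([28, 0, 1256]) cube([981, 312, 27]);
translate([28, 0, 1570]) cube([981, 312, 27]);


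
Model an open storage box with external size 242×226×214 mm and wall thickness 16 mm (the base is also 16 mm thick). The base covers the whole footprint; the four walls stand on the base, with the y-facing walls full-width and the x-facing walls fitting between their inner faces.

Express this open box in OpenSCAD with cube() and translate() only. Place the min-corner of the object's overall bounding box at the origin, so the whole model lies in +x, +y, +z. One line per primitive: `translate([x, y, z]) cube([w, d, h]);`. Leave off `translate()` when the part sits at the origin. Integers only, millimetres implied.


cube([242, 226, 16]);
translate([0, 0, 16]) cube([242, 16, 198]);
translate([0, 210, 16]) cube([242, 16, 198]);
translate([0, 16, 16]) cube([16, 194, 198]);
translate([226, 16, 16]) cube([16, 194, 198]);


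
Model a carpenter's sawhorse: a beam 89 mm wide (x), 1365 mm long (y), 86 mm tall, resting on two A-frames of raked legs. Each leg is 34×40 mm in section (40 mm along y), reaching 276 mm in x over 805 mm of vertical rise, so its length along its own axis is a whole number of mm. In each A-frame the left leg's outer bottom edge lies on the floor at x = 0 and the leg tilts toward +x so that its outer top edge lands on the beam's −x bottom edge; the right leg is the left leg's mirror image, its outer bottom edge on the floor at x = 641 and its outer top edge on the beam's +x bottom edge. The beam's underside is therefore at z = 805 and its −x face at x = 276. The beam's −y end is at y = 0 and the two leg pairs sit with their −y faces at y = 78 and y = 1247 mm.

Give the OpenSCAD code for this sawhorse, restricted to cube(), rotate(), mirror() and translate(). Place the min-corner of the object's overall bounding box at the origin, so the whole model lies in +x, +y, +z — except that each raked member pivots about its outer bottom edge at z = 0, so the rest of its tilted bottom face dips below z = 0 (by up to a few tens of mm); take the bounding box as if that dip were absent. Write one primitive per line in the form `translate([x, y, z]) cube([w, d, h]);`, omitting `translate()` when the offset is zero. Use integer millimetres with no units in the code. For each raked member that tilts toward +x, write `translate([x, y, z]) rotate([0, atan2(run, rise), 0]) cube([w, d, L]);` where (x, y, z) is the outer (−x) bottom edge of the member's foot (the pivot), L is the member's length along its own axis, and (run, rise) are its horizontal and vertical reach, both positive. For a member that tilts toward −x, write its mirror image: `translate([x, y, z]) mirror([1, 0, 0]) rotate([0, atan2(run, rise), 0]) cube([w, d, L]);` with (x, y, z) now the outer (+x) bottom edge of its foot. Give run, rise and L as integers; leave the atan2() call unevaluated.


// leg length = √(276² + 805²) = 851
// right-leg outer foot x = 2·276 + 89 = 641
// beam min-corner = (276, 0, 805)
translate([276, 0, 805]) cube([89, 1365, 86]);
translate([0, 78, 0]) rotate([0, atan2(276, 805), 0]) cube([34, 40, 851]);
translate([641, 78, 0]) mirror([1, 0, 0]) rotate([0, atan2(276, 805), 0]) cube([34, 40, 851]);
translate([0, 1247, 0]) rotate([0, atan2(276, 805), 0]) cube([34, 40, 851]);
translate([641, 1247, 0]) mirror([1, 0, 0]) rotate([0, atan2(276, 805), 0]) cube([34, 40, 851]);


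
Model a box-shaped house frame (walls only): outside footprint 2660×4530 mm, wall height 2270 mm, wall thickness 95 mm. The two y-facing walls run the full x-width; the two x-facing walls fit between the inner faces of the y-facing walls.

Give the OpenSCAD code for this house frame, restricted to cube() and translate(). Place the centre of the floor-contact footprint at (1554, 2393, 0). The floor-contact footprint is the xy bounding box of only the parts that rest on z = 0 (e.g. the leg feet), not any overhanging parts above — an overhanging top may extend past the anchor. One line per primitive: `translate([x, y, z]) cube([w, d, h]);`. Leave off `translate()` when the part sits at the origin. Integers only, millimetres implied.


translate([224, 128, 0]) cube([2660, 95, 2270]);
translate([224, 4563, 0]) cube([2660, 95, 2270]);
translate([224, 223, 0]) cube([95, 4340, 2270]);
translate([2789, 223, 0]) cube([95, 4340, 2270]);


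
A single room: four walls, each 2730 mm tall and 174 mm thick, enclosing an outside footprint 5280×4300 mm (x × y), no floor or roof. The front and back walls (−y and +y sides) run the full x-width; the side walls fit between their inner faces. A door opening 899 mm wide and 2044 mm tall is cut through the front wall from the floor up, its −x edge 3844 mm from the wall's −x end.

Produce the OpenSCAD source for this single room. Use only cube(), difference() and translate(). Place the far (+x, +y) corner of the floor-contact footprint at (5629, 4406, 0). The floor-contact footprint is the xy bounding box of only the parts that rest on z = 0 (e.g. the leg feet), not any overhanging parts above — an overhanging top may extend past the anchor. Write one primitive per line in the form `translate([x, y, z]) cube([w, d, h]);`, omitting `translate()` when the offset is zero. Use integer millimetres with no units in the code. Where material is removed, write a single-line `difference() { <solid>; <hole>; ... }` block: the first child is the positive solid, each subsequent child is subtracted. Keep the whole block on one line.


difference() { translate([349, 106, 0]) cube([5280, 174, 2730]); translate([4193, 106, 0]) cube([899, 174, 2044]); }
translate([349, 4232, 0]) cube([5280, 174, 2730]);
translate([349, 280, 0]) cube([174, 3952, 2730]);
translate([5455, 280, 0]) cube([174, 3952, 2730]);


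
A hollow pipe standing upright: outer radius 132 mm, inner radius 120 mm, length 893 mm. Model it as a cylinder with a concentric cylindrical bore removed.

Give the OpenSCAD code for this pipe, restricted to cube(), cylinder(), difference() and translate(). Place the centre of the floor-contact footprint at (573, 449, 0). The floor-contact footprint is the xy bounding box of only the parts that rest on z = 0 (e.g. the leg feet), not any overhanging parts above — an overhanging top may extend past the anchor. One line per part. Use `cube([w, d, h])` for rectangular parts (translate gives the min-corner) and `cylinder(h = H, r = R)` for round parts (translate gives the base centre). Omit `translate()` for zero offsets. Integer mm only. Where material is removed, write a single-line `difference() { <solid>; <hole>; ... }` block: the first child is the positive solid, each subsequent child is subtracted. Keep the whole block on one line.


difference() { translate([573, 449, 0]) cylinder(h = 893, r = 132); translate([573, 449, 0]) cylinder(h = 893, r = 120); }


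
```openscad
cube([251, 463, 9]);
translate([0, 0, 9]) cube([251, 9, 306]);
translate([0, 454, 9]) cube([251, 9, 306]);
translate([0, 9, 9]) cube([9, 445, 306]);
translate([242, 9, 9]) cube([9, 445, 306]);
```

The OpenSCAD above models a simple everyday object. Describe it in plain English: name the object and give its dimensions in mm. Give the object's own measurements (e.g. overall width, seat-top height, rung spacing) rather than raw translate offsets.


An open-topped rectangular box: outside dimensions 251×463×315 mm, with a uniform wall and base thickness of 9 mm. The base is a full 251×463 slab on the floor; four walls sit on top of the base. The front and back walls (the −y and +y sides) span the full width; the two side walls fit between them.


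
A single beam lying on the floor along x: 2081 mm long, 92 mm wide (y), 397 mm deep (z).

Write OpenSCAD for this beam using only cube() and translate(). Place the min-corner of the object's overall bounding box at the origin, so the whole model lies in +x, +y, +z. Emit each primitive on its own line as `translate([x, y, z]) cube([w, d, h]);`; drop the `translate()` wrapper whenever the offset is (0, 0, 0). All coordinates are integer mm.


cube([2081, 92, 397]);


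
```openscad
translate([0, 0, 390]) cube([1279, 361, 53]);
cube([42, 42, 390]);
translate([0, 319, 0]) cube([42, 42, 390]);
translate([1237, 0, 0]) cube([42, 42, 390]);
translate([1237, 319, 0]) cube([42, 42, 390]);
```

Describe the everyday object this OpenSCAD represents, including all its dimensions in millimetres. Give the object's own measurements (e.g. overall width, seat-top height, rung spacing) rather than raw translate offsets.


A long wooden bench with a 1279 mm (x) × 361 mm (y) seat, 53 mm thick, its top surface 443 mm above the floor. Four 42 mm square legs at the seat corners, flush with the edges, run from z = 0 to the seat underside.


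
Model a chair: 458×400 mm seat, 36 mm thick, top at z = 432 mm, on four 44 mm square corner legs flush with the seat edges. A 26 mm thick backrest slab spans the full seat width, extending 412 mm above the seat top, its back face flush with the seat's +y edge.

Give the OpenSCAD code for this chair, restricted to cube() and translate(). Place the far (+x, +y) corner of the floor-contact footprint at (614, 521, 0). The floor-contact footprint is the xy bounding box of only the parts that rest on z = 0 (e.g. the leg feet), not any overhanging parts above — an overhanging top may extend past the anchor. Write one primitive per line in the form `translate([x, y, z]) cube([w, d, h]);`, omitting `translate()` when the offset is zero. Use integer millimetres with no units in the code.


translate([156, 121, 396]) cube([458, 400, 36]);
translate([156, 121, 0]) cube([44, 44, 396]);
translate([570, 121, 0]) cube([44, 44, 396]);
translate([156, 477, 0]) cube([44, 44, 396]);
translate([570, 477, 0]) cube([44, 44, 396]);
translate([156, 495, 432]) cube([458, 26, 412]);


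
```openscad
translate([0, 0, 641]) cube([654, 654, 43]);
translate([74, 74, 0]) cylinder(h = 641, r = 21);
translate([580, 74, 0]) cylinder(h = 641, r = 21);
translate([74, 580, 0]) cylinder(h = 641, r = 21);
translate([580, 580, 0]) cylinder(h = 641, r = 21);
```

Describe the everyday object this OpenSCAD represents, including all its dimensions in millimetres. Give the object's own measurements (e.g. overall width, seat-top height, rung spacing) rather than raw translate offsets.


A table: top 654 mm (x) × 654 mm (y), 43 mm thick, upper face at z = 684 mm, on four round legs of 42 mm diameter, each leg's bounding box inset 53 mm from the nearest pair of top edges from z = 0 to the bottom of the top.


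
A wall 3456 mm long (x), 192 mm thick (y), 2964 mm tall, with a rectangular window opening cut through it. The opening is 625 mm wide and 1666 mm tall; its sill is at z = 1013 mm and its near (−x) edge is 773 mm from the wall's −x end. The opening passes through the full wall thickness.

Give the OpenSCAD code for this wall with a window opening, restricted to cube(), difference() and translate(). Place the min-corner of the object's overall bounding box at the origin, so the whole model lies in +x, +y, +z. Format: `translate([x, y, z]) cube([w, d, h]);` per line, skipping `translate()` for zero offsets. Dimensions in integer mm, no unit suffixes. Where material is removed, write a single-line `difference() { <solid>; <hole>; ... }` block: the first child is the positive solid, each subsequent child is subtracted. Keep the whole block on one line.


difference() { cube([3456, 192, 2964]); translate([773, 0, 1013]) cube([625, 192, 1666]); }


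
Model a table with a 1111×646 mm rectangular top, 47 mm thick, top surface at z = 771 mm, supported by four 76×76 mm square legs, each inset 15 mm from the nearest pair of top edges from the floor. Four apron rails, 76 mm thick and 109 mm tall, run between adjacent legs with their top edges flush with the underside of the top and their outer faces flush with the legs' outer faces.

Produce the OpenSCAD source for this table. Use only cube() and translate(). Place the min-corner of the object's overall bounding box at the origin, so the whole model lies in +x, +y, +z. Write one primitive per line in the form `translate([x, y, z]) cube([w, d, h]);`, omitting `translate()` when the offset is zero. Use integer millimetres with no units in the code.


translate([0, 0, 724]) cube([1111, 646, 47]);
translate([15, 15, 0]) cube([76, 76, 724]);
translate([1020, 15, 0]) cube([76, 76, 724]);
translate([15, 555, 0]) cube([76, 76, 724]);
translate([1020, 555, 0]) cube([76, 76, 724]);
translate([91, 15, 615]) cube([929, 76, 109]);
translate([91, 555, 615]) cube([929, 76, 109]);
translate([15, 91, 615]) cube([76, 464, 109]);
translate([1020, 91, 615]) cube([76, 464, 109]);


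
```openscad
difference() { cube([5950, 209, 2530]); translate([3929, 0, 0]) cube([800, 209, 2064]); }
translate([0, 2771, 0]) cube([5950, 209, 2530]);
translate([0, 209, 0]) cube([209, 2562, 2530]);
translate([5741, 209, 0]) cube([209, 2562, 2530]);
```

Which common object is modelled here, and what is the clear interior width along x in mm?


A single room. The interior width is 5532 mm.

Four walls enclosing a rectangle with a door in the front wall — a room. Outside width 5950 minus two 209 mm walls gives 5532 mm.


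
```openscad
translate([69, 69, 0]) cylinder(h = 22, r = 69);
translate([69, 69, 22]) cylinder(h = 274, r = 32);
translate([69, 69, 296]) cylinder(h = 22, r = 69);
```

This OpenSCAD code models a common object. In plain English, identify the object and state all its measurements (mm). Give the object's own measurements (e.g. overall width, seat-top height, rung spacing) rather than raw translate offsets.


A spool: two coaxial disc flanges of radius 69 mm and thickness 22 mm, joined by a core cylinder of radius 32 mm and height 274 mm. The lower flange rests on z = 0 and the three cylinders share a vertical axis.


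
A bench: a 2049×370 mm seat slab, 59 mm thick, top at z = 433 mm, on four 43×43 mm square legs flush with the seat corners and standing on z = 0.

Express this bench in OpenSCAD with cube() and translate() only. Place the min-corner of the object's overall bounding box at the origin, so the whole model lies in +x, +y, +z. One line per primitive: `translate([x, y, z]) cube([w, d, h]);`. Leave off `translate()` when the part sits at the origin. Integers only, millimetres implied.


// leg_h = 433 − 59 = 374
translate([0, 0, 374]) cube([2049, 370, 59]);
cube([43, 43, 374]);
translate([0, 327, 0]) cube([43, 43, 374]);
translate([2006, 0, 0]) cube([43, 43, 374]);
translate([2006, 327, 0]) cube([43, 43, 374]);


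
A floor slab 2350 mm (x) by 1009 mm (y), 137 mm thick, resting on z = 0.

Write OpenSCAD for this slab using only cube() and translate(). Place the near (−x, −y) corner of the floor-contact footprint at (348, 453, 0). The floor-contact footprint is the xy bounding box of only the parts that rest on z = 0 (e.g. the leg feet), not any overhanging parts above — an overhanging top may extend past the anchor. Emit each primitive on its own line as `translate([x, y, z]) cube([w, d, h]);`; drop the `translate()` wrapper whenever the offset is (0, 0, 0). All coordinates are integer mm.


translate([348, 453, 0]) cube([2350, 1009, 137]);


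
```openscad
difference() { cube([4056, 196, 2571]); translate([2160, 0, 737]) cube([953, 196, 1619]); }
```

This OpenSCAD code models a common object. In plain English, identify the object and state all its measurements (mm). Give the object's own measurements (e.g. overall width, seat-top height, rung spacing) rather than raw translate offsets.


A wall 4056 mm long (x), 196 mm thick (y), 2571 mm tall, with a rectangular window opening cut through it. The opening is 953 mm wide and 1619 mm tall; its sill is at z = 737 mm and its near (−x) edge is 2160 mm from the wall's −x end. The opening passes through the full wall thickness.


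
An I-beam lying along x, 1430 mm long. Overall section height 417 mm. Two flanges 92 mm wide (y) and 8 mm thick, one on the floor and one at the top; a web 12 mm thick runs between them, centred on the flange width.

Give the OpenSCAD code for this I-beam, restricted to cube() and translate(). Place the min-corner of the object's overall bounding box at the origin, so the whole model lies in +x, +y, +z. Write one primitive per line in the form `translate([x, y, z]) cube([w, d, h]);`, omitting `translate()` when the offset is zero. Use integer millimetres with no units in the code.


cube([1430, 92, 8]);
translate([0, 40, 8]) cube([1430, 12, 401]);
translate([0, 0, 409]) cube([1430, 92, 8]);


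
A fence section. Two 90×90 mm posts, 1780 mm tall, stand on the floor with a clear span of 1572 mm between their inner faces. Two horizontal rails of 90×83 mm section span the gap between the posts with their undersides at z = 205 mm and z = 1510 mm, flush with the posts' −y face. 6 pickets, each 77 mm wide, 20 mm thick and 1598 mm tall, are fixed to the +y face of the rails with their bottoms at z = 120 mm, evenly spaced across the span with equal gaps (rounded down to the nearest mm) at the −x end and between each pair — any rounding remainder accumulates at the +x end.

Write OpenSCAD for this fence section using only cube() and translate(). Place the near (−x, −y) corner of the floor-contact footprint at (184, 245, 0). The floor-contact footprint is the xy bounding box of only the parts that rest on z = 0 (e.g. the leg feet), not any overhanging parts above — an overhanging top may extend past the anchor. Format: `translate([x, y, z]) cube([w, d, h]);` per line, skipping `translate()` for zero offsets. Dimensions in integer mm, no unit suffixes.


translate([184, 245, 0]) cube([90, 90, 1780]);
translate([1846, 245, 0]) cube([90, 90, 1780]);
translate([274, 245, 205]) cube([1572, 90, 83]);
translate([274, 245, 1510]) cube([1572, 90, 83]);
translate([432, 335, 120]) cube([77, 20, 1598]);
translate([667, 335, 120]) cube([77, 20, 1598]);
translate([902, 335, 120]) cube([77, 20, 1598]);
translate([1137, 335, 120]) cube([77, 20, 1598]);
translate([1372, 335, 120]) cube([77, 20, 1598]);
translate([1607, 335, 120]) cube([77, 20, 1598]);


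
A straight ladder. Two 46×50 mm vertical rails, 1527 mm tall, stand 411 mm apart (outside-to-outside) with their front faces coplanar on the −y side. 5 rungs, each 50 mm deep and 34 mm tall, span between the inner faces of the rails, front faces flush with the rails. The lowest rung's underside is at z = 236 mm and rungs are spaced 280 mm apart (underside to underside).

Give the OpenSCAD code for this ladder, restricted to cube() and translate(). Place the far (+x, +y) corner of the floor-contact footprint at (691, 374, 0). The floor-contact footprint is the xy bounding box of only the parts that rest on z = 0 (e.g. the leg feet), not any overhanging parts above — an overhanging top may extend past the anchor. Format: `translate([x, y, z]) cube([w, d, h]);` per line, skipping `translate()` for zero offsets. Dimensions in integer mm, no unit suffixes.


// rung span = 411 - 2*46 = 319
// rung[k] z = 236 + k*280
translate([280, 324, 0]) cube([46, 50, 1527]);
translate([645, 324, 0]) cube([46, 50, 1527]);
translate([326, 324, 236]) cube([319, 50, 34]);
translate([326, 324, 516]) cube([319, 50, 34]);
translate([326, 324, 796]) cube([319, 50, 34]);
translate([326, 324, 1076]) cube([319, 50, 34]);
translate([326, 324, 1356]) cube([319, 50, 34]);


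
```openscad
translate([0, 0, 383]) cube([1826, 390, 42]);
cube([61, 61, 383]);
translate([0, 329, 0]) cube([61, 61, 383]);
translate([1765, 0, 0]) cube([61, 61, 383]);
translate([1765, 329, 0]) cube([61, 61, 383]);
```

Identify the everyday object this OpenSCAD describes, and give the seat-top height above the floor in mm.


A bench. The seat-top height is 425 mm.

A long slab on four corner posts — a bench. The slab sits at z = 383 with thickness 42, so the top is 383 + 42 = 425 mm.


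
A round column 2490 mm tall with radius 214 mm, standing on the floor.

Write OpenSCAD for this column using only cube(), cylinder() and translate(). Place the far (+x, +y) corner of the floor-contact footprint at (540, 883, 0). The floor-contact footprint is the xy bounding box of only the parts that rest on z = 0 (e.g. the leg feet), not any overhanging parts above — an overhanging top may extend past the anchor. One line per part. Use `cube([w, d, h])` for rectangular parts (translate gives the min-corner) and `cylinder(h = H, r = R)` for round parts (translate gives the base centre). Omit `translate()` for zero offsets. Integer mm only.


translate([326, 669, 0]) cylinder(h = 2490, r = 214);


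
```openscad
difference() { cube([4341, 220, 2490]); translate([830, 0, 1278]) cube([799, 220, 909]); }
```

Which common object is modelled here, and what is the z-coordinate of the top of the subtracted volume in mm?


A wall with a window opening. The window head height is 2187 mm.

A wall with a rectangular opening subtracted — a window. Sill at z = 1278, opening 909 mm tall, so the head is at 1278 + 909 = 2187 mm.


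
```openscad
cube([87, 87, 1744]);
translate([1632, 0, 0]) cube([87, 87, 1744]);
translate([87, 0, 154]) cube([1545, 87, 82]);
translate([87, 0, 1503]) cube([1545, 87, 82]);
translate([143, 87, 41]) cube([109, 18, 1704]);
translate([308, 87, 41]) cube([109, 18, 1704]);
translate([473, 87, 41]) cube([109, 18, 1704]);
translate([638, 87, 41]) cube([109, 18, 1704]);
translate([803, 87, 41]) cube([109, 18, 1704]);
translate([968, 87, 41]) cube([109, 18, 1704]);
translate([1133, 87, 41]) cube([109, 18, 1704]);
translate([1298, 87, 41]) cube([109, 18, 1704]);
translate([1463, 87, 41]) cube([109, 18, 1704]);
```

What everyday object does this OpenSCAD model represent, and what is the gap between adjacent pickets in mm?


A fence section. The picket gap is 56 mm.

Two posts, two rails, 9 pickets — a fence section. Span 1545 mm holds 9 pickets of 109 mm with 10 equal gaps: ⌊(1545 − 9·109) / 10⌋ = 56 mm.


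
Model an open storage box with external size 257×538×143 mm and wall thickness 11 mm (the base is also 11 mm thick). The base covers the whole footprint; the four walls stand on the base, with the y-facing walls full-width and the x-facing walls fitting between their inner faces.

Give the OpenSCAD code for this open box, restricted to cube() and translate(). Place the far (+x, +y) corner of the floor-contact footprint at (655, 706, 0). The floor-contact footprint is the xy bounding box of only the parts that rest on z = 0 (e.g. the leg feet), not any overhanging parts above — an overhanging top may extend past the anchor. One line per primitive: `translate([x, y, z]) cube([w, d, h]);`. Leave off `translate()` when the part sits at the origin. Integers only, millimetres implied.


translate([398, 168, 0]) cube([257, 538, 11]);
translate([398, 168, 11]) cube([257, 11, 132]);
translate([398, 695, 11]) cube([257, 11, 132]);
translate([398, 179, 11]) cube([11, 516, 132]);
translate([644, 179, 11]) cube([11, 516, 132]);


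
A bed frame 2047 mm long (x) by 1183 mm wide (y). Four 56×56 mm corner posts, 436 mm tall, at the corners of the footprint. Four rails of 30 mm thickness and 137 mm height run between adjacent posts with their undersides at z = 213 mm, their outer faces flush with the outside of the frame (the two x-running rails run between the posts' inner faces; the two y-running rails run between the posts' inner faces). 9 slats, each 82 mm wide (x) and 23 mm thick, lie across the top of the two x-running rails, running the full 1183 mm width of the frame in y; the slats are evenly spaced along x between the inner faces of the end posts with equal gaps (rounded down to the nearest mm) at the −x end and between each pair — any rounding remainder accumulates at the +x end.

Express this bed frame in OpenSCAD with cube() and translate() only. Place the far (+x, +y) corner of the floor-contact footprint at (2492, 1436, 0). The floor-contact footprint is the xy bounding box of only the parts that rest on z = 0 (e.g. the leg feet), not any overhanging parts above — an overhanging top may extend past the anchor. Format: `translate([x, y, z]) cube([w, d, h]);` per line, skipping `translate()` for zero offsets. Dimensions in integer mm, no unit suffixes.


translate([445, 253, 0]) cube([56, 56, 436]);
translate([445, 1380, 0]) cube([56, 56, 436]);
translate([2436, 253, 0]) cube([56, 56, 436]);
translate([2436, 1380, 0]) cube([56, 56, 436]);
translate([501, 253, 213]) cube([1935, 30, 137]);
translate([501, 1406, 213]) cube([1935, 30, 137]);
translate([445, 309, 213]) cube([30, 1071, 137]);
translate([2462, 309, 213]) cube([30, 1071, 137]);
translate([620, 253, 350]) cube([82, 1183, 23]);
translate([821, 253, 350]) cube([82, 1183, 23]);
translate([1022, 253, 350]) cube([82, 1183, 23]);
translate([1223, 253, 350]) cube([82, 1183, 23]);
translate([1424, 253, 350]) cube([82, 1183, 23]);
translate([1625, 253, 350]) cube([82, 1183, 23]);
translate([1826, 253, 350]) cube([82, 1183, 23]);
translate([2027, 253, 350]) cube([82, 1183, 23]);
translate([2228, 253, 350]) cube([82, 1183, 23]);


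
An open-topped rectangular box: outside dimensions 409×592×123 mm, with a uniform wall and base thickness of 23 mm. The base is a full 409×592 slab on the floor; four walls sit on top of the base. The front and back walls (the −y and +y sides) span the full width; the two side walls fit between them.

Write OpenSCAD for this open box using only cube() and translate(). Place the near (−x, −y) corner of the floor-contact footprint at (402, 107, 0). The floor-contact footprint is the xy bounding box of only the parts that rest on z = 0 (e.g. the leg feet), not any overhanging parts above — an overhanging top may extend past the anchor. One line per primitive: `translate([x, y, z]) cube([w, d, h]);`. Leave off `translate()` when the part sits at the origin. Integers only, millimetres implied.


translate([402, 107, 0]) cube([409, 592, 23]);
translate([402, 107, 23]) cube([409, 23, 100]);
translate([402, 676, 23]) cube([409, 23, 100]);
translate([402, 130, 23]) cube([23, 546, 100]);
translate([788, 130, 23]) cube([23, 546, 100]);
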